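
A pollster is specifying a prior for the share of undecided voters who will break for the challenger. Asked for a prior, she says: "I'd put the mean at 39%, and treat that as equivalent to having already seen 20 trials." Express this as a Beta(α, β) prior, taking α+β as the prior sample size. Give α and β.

Under the effective-sample-size interpretation, Beta(α, β) has prior mean α/(α+β) and prior sample size α+β.
So α+β = 20 and α/(α+β) = 0.39, giving α = 0.39·20 = 7.8 and β = 20 − 7.8 = 12.2.

α = 7.8, β = 12.2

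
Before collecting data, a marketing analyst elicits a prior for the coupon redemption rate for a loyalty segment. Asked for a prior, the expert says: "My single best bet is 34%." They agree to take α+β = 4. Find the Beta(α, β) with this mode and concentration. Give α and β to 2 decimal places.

α = 1.68, β = 2.32

For α,β > 1 the Beta mode is (α−1)/(α+β−2). With α+β = 4, the mode is (α−1)/2.
Set (α−1)/2 = 0.34 → α = 1 + 0.34·2 = 1.68.
β = 4 − α = 2.32.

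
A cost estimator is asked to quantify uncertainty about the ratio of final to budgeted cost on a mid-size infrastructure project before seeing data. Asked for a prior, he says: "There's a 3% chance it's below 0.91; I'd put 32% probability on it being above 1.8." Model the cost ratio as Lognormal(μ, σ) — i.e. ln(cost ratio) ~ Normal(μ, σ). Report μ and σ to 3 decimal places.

μ ≈ 0.452, σ ≈ 0.290

If T ~ Lognormal(μ,σ) then ln T ~ Normal(μ,σ), so the p-quantile of ln T is μ + z_p·σ.
ln(0.91) = -0.09431 and ln(1.8) = 0.5878; z_{0.03} = -1.881, z_{0.68} = 0.4677.
σ = (0.5878 − -0.09431)/(0.4677 − (-1.881)) = 0.290.
μ = -0.09431 − (-1.881)·0.290 = 0.452.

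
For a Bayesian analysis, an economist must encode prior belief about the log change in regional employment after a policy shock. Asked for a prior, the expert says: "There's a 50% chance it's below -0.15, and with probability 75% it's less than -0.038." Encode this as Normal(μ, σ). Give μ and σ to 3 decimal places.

For Normal(μ,σ), the p-quantile is μ + z_p·σ. Here z_{0.5} = 0, z_{0.75} = 0.6745.
So -0.15 = μ + 0σ and -0.038 = μ + 0.6745σ.
Subtracting: σ = (-0.038 − -0.15)/(0.6745 − (0)) = 0.166.
Then μ = -0.15 − (0)·0.166 = -0.150.

μ = -0.150, σ = 0.166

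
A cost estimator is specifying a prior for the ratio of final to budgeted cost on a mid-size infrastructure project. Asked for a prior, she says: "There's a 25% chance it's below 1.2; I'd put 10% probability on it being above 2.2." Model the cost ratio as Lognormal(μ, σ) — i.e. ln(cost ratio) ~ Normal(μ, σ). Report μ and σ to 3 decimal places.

μ ≈ 0.391, σ ≈ 0.310

If T ~ Lognormal(μ,σ) then ln T ~ Normal(μ,σ), so the p-quantile of ln T is μ + z_p·σ.
ln(1.2) = 0.1823 and ln(2.2) = 0.7885; z_{0.25} = -0.6745, z_{0.9} = 1.282.
σ = (0.7885 − 0.1823)/(1.282 − (-0.6745)) = 0.310.
μ = 0.1823 − (-0.6745)·0.310 = 0.391.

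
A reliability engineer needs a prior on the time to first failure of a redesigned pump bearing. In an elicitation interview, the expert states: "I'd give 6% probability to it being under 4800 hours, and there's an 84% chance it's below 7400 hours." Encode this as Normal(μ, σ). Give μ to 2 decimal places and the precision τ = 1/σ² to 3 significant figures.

For Normal(μ,σ), the p-quantile is μ + z_p·σ. Here z_{0.06} = -1.555, z_{0.84} = 0.9945.
So 4800 = μ − 1.555σ and 7400 = μ + 0.9945σ.
Subtracting: σ = (7400 − 4800)/(0.9945 − (-1.555)) = 1019.92.
Then μ = 4800 − (-1.555)·1019.92 = 6385.74.
Precision τ = 1/σ² = 1/1020² = 9.61e-07.

μ = 6385.74, τ = 9.61e-07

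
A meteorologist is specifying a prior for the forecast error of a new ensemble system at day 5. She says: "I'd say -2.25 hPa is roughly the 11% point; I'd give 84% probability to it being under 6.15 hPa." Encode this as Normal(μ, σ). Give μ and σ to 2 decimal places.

μ = 2.39, σ = 3.78

For Normal(μ,σ), the p-quantile is μ + z_p·σ. Here z_{0.11} = -1.227, z_{0.84} = 0.9945.
So -2.25 = μ − 1.227σ and 6.15 = μ + 0.9945σ.
Subtracting: σ = (6.15 − -2.25)/(0.9945 − (-1.227)) = 3.78.
Then μ = -2.25 − (-1.227)·3.78 = 2.39.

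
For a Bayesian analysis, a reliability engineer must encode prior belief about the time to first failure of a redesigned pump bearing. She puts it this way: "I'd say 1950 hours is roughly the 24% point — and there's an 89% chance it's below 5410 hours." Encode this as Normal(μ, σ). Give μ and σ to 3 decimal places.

μ = 3214.367, σ = 1790.121

The p-quantile of Normal(μ,σ) is μ + z_p·σ, with z_{0.24} = -0.7063 and z_{0.89} = 1.227.
Eliminate σ: μ = (z₂·x₁ − z₁·x₂)/(z₂ − z₁) = (1.227·1950 − (-0.7063)·5410)/1.933 = 3214.367.
Then σ = (x₂ − x₁)/(z₂ − z₁) = (5410 − 1950)/1.933 = 1790.121.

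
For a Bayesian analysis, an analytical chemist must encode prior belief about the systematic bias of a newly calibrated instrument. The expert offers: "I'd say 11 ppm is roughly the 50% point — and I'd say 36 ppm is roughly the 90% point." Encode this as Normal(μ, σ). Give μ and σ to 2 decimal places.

μ = 11.00, σ = 19.51

For Normal(μ,σ), the p-quantile is μ + z_p·σ. Here z_{0.5} = 0, z_{0.9} = 1.282.
So 11 = μ + 0σ and 36 = μ + 1.282σ.
Subtracting: σ = (36 − 11)/(1.282 − (0)) = 19.51.
Then μ = 11 − (0)·19.51 = 11.00.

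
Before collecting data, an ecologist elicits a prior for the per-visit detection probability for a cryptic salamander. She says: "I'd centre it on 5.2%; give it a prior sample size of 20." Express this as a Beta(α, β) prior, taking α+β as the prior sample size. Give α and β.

α = 1.04, β = 18.96

Under the effective-sample-size interpretation, Beta(α, β) has prior mean α/(α+β) and prior sample size α+β.
So α+β = 20 and α/(α+β) = 0.052, giving α = 0.052·20 = 1.04 and β = 20 − 1.04 = 18.96.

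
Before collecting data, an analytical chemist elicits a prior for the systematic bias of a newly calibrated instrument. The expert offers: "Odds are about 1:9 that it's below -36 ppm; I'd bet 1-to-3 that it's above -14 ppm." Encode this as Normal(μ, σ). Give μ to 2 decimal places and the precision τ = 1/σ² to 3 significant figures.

The p-quantile of Normal(μ,σ) is μ + z_p·σ, with z_{0.1} = -1.282 and z_{0.75} = 0.6745.
Eliminate σ: μ = (z₂·x₁ − z₁·x₂)/(z₂ − z₁) = (0.6745·-36 − (-1.282)·-14)/1.956 = -21.59.
Then σ = (x₂ − x₁)/(z₂ − z₁) = (-14 − -36)/1.956 = 11.25.
Precision τ = 1/σ² = 1/11.25² = 0.00791.

μ = -21.59, τ = 0.00791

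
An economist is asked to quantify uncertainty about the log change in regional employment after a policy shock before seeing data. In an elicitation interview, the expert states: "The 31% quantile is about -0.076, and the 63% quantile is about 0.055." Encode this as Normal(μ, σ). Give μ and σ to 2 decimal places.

μ = 0.00, σ = 0.16

The p-quantile of Normal(μ,σ) is μ + z_p·σ, with z_{0.31} = -0.4959 and z_{0.63} = 0.3319.
Eliminate σ: μ = (z₂·x₁ − z₁·x₂)/(z₂ − z₁) = (0.3319·-0.076 − (-0.4959)·0.055)/0.8277 = 0.00.
Then σ = (x₂ − x₁)/(z₂ − z₁) = (0.055 − -0.076)/0.8277 = 0.16.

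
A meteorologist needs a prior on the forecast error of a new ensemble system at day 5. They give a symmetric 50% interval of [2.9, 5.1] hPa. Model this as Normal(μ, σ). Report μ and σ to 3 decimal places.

A symmetric 50% interval runs μ ± z·σ with z = 0.6745.
Half-width = 1.1, so σ = 1.1/0.6745 = 1.631.
μ is the interval midpoint, 4.000.

μ = 4.000, σ = 1.631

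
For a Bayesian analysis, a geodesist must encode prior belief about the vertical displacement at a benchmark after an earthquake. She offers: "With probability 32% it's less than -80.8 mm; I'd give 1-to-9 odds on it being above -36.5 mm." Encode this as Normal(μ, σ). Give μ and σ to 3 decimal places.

μ = -68.955, σ = 25.325

For Normal(μ,σ), the p-quantile is μ + z_p·σ. Here z_{0.32} = -0.4677, z_{0.9} = 1.282.
So -80.8 = μ − 0.4677σ and -36.5 = μ + 1.282σ.
Subtracting: σ = (-36.5 − -80.8)/(1.282 − (-0.4677)) = 25.325.
Then μ = -80.8 − (-0.4677)·25.325 = -68.955.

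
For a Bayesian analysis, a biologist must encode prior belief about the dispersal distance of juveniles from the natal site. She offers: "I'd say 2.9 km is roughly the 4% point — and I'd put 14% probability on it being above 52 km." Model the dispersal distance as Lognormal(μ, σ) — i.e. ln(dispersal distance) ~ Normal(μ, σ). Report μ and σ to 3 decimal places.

If T ~ Lognormal(μ,σ) then ln T ~ Normal(μ,σ), so the p-quantile of ln T is μ + z_p·σ.
ln(2.9) = 1.065 and ln(52) = 3.951; z_{0.04} = -1.751, z_{0.86} = 1.08.
σ = (3.951 − 1.065)/(1.08 − (-1.751)) = 1.020.
μ = 1.065 − (-1.751)·1.020 = 2.850.

μ ≈ 2.850, σ ≈ 1.020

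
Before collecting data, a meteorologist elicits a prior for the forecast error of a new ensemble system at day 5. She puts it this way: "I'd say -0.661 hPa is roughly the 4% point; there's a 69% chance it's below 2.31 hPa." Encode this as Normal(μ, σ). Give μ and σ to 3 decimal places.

μ = 1.654, σ = 1.322

The p-quantile of Normal(μ,σ) is μ + z_p·σ, with z_{0.04} = -1.751 and z_{0.69} = 0.4959.
Eliminate σ: μ = (z₂·x₁ − z₁·x₂)/(z₂ − z₁) = (0.4959·-0.661 − (-1.751)·2.31)/2.247 = 1.654.
Then σ = (x₂ − x₁)/(z₂ − z₁) = (2.31 − -0.661)/2.247 = 1.322.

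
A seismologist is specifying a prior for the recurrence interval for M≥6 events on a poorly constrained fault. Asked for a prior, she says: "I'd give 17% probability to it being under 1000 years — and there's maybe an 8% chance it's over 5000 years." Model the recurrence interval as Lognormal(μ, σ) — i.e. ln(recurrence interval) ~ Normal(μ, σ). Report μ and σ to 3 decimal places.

If T ~ Lognormal(μ,σ) then ln T ~ Normal(μ,σ), so the p-quantile of ln T is μ + z_p·σ.
ln(1000) = 6.908 and ln(5000) = 8.517; z_{0.17} = -0.9542, z_{0.92} = 1.405.
σ = (8.517 − 6.908)/(1.405 − (-0.9542)) = 0.682.
μ = 6.908 − (-0.9542)·0.682 = 7.559.

μ ≈ 7.559, σ ≈ 0.682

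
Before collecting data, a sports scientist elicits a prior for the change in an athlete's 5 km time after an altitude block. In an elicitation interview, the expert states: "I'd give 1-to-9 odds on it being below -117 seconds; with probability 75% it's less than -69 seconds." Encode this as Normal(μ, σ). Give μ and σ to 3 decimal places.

μ = -85.552, σ = 24.539

For Normal(μ,σ), the p-quantile is μ + z_p·σ. Here z_{0.1} = -1.282, z_{0.75} = 0.6745.
So -117 = μ − 1.282σ and -69 = μ + 0.6745σ.
Subtracting: σ = (-69 − -117)/(0.6745 − (-1.282)) = 24.539.
Then μ = -117 − (-1.282)·24.539 = -85.552.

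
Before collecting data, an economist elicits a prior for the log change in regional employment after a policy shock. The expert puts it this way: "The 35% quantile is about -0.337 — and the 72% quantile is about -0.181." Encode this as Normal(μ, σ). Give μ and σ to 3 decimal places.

For Normal(μ,σ), the p-quantile is μ + z_p·σ. Here z_{0.35} = -0.3853, z_{0.72} = 0.5828.
So -0.337 = μ − 0.3853σ and -0.181 = μ + 0.5828σ.
Subtracting: σ = (-0.181 − -0.337)/(0.5828 − (-0.3853)) = 0.161.
Then μ = -0.337 − (-0.3853)·0.161 = -0.275.

μ = -0.275, σ = 0.161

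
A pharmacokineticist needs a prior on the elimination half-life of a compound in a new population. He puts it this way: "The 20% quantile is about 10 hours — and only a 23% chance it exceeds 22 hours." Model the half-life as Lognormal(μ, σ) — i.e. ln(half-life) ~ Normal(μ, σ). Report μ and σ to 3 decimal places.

If T ~ Lognormal(μ,σ) then ln T ~ Normal(μ,σ), so the p-quantile of ln T is μ + z_p·σ.
ln(10) = 2.303 and ln(22) = 3.091; z_{0.2} = -0.8416, z_{0.77} = 0.7388.
σ = (3.091 − 2.303)/(0.7388 − (-0.8416)) = 0.499.
μ = 2.303 − (-0.8416)·0.499 = 2.722.

μ ≈ 2.722, σ ≈ 0.499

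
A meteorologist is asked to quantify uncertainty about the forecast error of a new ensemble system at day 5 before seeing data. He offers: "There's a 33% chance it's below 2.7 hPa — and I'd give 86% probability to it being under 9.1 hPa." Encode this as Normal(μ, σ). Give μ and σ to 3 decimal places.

The p-quantile of Normal(μ,σ) is μ + z_p·σ, with z_{0.33} = -0.4399 and z_{0.86} = 1.08.
Eliminate σ: μ = (z₂·x₁ − z₁·x₂)/(z₂ − z₁) = (1.08·2.7 − (-0.4399)·9.1)/1.52 = 4.552.
Then σ = (x₂ − x₁)/(z₂ − z₁) = (9.1 − 2.7)/1.52 = 4.210.

μ = 4.552, σ = 4.210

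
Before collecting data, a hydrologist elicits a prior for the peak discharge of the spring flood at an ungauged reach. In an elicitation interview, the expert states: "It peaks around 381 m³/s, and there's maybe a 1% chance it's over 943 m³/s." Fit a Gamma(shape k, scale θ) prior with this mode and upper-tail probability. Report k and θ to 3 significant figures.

k ≈ 6.73, θ ≈ 66.5

Gamma(k,θ) with k>1 has mode (k−1)θ, so θ = 381/(k−1).
Need P(X < 943) = 0.99 with θ tied to k this way. Start at k = 2, θ = 381: P(X<943) ≈ 0.708.
Too low — raise k to concentrate. Iterating converges to k ≈ 6.73.
Then θ = 381/(6.73−1) ≈ 66.5.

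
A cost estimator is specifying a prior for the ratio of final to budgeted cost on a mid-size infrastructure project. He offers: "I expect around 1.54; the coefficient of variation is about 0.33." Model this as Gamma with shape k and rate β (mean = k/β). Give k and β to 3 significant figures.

k ≈ 9.18, β ≈ 5.96

For Gamma(k, rate β): mean = k/β, variance = k/β², so CV = 1/√k.
CV = 0.33, hence k = 1/CV² = 9.18.
Then β = k/mean = 9.18/1.54 = 5.96.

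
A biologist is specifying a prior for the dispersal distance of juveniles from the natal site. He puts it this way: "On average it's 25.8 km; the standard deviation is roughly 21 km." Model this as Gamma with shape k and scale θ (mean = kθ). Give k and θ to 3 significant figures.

k ≈ 1.51, θ ≈ 17.1

For Gamma(k, scale θ): mean = kθ, variance = kθ², so CV = 1/√k.
CV = SD/mean = 21/25.8 = 0.814, hence k = 1/CV² = 1.51.
Then θ = mean/k = 25.8/1.51 = 17.1.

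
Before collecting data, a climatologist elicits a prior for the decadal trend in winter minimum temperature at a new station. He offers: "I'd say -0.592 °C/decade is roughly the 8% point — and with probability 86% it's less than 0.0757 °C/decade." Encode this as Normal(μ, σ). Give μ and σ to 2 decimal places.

For Normal(μ,σ), the p-quantile is μ + z_p·σ. Here z_{0.08} = -1.405, z_{0.86} = 1.08.
So -0.592 = μ − 1.405σ and 0.0757 = μ + 1.08σ.
Subtracting: σ = (0.0757 − -0.592)/(1.08 − (-1.405)) = 0.27.
Then μ = -0.592 − (-1.405)·0.27 = -0.21.

μ = -0.21, σ = 0.27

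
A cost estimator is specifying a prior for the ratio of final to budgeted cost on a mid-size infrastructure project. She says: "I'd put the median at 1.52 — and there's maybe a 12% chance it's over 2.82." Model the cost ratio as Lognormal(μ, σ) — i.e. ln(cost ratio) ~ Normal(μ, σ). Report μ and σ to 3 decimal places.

μ ≈ 0.419, σ ≈ 0.526

If T ~ Lognormal(μ,σ) then ln T ~ Normal(μ,σ), so the p-quantile of ln T is μ + z_p·σ.
ln(1.52) = 0.4187 and ln(2.82) = 1.037; z_{0.5} = 0, z_{0.88} = 1.175.
σ = (1.037 − 0.4187)/(1.175 − (0)) = 0.526.
μ = 0.4187 − (0)·0.526 = 0.419.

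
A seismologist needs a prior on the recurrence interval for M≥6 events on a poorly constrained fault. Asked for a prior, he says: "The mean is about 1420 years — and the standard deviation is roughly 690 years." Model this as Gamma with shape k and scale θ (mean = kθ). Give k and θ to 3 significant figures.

k ≈ 4.24, θ ≈ 335

For Gamma(k, scale θ): mean = kθ, variance = kθ², so CV = 1/√k.
CV = SD/mean = 690/1420 = 0.4859, hence k = 1/CV² = 4.24.
Then θ = mean/k = 1420/4.24 = 335.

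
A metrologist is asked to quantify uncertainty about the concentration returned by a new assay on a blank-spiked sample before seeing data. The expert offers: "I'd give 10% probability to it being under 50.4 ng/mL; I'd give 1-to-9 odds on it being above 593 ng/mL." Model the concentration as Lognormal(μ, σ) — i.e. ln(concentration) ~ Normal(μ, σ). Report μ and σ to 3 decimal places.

If T ~ Lognormal(μ,σ) then ln T ~ Normal(μ,σ), so the p-quantile of ln T is μ + z_p·σ.
ln(50.4) = 3.92 and ln(593) = 6.385; z_{0.1} = -1.282, z_{0.9} = 1.282.
σ = (6.385 − 3.92)/(1.282 − (-1.282)) = 0.962.
μ = 3.92 − (-1.282)·0.962 = 5.153.

μ ≈ 5.153, σ ≈ 0.962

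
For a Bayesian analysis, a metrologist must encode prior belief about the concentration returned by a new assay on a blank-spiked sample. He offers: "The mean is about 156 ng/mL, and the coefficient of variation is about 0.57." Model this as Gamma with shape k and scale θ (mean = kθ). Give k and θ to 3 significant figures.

k ≈ 3.08, θ ≈ 50.7

For Gamma(k, scale θ): mean = kθ, variance = kθ², so CV = 1/√k.
CV = 0.57, hence k = 1/CV² = 3.08.
Then θ = mean/k = 156/3.08 = 50.7.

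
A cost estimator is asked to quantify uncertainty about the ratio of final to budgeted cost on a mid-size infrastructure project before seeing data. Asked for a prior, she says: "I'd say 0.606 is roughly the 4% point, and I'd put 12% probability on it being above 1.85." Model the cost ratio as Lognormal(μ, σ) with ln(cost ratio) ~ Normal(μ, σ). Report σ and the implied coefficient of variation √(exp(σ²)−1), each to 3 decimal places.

If T ~ Lognormal(μ,σ) then ln T ~ Normal(μ,σ), so the p-quantile of ln T is μ + z_p·σ.
ln(0.606) = -0.5009 and ln(1.85) = 0.6152; z_{0.04} = -1.751, z_{0.88} = 1.175.
σ = (0.6152 − -0.5009)/(1.175 − (-1.751)) = 0.381.
μ = -0.5009 − (-1.751)·0.381 = 0.167.
CV = √(exp(σ²)−1) = √(exp(0.1455)−1) = 0.396.

σ ≈ 0.381, CV ≈ 0.396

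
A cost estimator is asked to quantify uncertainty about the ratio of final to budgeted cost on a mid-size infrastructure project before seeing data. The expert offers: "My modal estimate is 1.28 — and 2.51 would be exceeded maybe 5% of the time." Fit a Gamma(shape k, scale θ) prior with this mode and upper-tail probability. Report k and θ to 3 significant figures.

k ≈ 7.12, θ ≈ 0.209

Gamma(k,θ) with k>1 has mode (k−1)θ, so θ = 1.28/(k−1).
Need P(X < 2.51) = 0.95 with θ tied to k this way. Start at k = 2, θ = 1.28: P(X<2.51) ≈ 0.583.
Too low — raise k to concentrate. Iterating converges to k ≈ 7.12.
Then θ = 1.28/(7.12−1) ≈ 0.209.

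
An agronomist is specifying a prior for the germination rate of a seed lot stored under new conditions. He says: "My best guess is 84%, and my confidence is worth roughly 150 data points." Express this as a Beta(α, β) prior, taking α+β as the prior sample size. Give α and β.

α = 126, β = 24

Under the effective-sample-size interpretation, Beta(α, β) has prior mean α/(α+β) and prior sample size α+β.
So α+β = 150 and α/(α+β) = 0.84, giving α = 0.84·150 = 126 and β = 150 − 126 = 24.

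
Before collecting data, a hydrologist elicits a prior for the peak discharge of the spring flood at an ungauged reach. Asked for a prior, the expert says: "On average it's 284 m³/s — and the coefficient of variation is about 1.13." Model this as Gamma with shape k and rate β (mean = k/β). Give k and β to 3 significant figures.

For Gamma(k, rate β): mean = k/β, variance = k/β², so CV = 1/√k.
CV = 1.13, hence k = 1/CV² = 0.783.
Then β = k/mean = 0.783/284 = 0.00276.

k ≈ 0.783, β ≈ 0.00276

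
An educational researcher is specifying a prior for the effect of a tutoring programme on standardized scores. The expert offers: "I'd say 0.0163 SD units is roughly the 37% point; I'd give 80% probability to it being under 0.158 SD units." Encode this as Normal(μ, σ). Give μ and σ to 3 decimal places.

For Normal(μ,σ), the p-quantile is μ + z_p·σ. Here z_{0.37} = -0.3319, z_{0.8} = 0.8416.
So 0.0163 = μ − 0.3319σ and 0.158 = μ + 0.8416σ.
Subtracting: σ = (0.158 − 0.0163)/(0.8416 − (-0.3319)) = 0.121.
Then μ = 0.0163 − (-0.3319)·0.121 = 0.056.

μ = 0.056, σ = 0.121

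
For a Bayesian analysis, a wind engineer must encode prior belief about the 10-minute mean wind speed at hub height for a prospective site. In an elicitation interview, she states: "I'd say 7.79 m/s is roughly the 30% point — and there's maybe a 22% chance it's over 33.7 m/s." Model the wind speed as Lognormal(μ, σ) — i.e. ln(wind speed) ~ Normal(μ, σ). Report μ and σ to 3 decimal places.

μ ≈ 2.645, σ ≈ 1.130

If T ~ Lognormal(μ,σ) then ln T ~ Normal(μ,σ), so the p-quantile of ln T is μ + z_p·σ.
ln(7.79) = 2.053 and ln(33.7) = 3.517; z_{0.3} = -0.5244, z_{0.78} = 0.7722.
σ = (3.517 − 2.053)/(0.7722 − (-0.5244)) = 1.130.
μ = 2.053 − (-0.5244)·1.130 = 2.645.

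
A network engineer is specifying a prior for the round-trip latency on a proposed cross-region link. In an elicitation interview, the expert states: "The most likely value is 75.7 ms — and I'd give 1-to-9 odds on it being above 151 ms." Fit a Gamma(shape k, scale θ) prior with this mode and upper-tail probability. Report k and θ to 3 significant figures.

Gamma(k,θ) with k>1 has mode (k−1)θ, so θ = 75.7/(k−1).
Need P(X < 151) = 0.9 with θ tied to k this way. Start at k = 2, θ = 75.7: P(X<151) ≈ 0.593.
Too low — raise k to concentrate. Iterating converges to k ≈ 5.02.
Then θ = 75.7/(5.02−1) ≈ 18.8.

k ≈ 5.02, θ ≈ 18.8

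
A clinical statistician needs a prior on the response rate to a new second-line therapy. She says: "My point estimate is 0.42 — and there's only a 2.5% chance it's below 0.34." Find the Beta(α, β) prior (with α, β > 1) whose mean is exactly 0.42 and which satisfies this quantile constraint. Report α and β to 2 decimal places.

With mean 0.42 fixed, write α = 0.42s, β = 0.58s where s = α+β.
Need P(θ < 0.34) = 0.025 under Beta(0.42s, 0.58s). Normal approximation: (q−m)/√(m(1−m)/s) ≈ z_{0.025} = -1.96, so s ≈ 0.42·0.58·(-1.96)²/(0.34−0.42)² = 146.2.
At s = 146.2: P(θ<0.34) ≈ 0.023. Adjusting to match 0.025 gives s ≈ 140.91.
So α = 0.42·140.91 ≈ 59.18, β = 0.58·140.91 ≈ 81.73.

α ≈ 59.18, β ≈ 81.73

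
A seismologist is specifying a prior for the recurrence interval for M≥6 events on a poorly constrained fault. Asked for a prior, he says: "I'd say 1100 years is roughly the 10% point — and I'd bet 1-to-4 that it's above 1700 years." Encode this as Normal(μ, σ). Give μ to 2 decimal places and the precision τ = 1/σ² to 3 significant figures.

For Normal(μ,σ), the p-quantile is μ + z_p·σ. Here z_{0.1} = -1.282, z_{0.8} = 0.8416.
So 1100 = μ − 1.282σ and 1700 = μ + 0.8416σ.
Subtracting: σ = (1700 − 1100)/(0.8416 − (-1.282)) = 282.60.
Then μ = 1100 − (-1.282)·282.60 = 1462.16.
Precision τ = 1/σ² = 1/282.6² = 1.25e-05.

μ = 1462.16, τ = 1.25e-05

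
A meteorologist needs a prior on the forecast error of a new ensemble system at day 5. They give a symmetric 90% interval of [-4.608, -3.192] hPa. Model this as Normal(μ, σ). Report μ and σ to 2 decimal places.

A symmetric 90% interval runs μ ± z·σ with z = 1.645.
Half-width = 0.708, so σ = 0.708/1.645 = 0.43.
μ is the interval midpoint, -3.90.

μ = -3.90, σ = 0.43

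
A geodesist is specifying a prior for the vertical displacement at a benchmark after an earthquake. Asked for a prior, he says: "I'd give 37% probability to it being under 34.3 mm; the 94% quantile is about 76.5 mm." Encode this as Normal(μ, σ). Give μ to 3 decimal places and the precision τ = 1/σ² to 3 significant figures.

μ = 41.723, τ = 0.002

The p-quantile of Normal(μ,σ) is μ + z_p·σ, with z_{0.37} = -0.3319 and z_{0.94} = 1.555.
Eliminate σ: μ = (z₂·x₁ − z₁·x₂)/(z₂ − z₁) = (1.555·34.3 − (-0.3319)·76.5)/1.887 = 41.723.
Then σ = (x₂ − x₁)/(z₂ − z₁) = (76.5 − 34.3)/1.887 = 22.368.
Precision τ = 1/σ² = 1/22.37² = 0.002.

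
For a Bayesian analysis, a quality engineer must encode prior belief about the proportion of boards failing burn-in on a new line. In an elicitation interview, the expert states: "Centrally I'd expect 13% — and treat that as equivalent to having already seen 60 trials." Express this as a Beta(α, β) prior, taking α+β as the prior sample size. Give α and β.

α = 7.8, β = 52.2

Under the effective-sample-size interpretation, Beta(α, β) has prior mean α/(α+β) and prior sample size α+β.
So α+β = 60 and α/(α+β) = 0.13, giving α = 0.13·60 = 7.8 and β = 60 − 7.8 = 52.2.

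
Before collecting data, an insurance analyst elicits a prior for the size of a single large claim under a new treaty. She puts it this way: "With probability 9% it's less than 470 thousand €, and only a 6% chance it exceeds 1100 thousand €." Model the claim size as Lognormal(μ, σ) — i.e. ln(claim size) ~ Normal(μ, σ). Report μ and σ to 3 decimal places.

μ ≈ 6.546, σ ≈ 0.294

If T ~ Lognormal(μ,σ) then ln T ~ Normal(μ,σ), so the p-quantile of ln T is μ + z_p·σ.
ln(470) = 6.153 and ln(1100) = 7.003; z_{0.09} = -1.341, z_{0.94} = 1.555.
σ = (7.003 − 6.153)/(1.555 − (-1.341)) = 0.294.
μ = 6.153 − (-1.341)·0.294 = 6.546.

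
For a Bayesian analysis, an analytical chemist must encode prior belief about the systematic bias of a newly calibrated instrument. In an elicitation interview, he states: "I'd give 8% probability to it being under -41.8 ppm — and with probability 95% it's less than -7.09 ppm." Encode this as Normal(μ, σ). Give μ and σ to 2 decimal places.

μ = -25.81, σ = 11.38

For Normal(μ,σ), the p-quantile is μ + z_p·σ. Here z_{0.08} = -1.405, z_{0.95} = 1.645.
So -41.8 = μ − 1.405σ and -7.09 = μ + 1.645σ.
Subtracting: σ = (-7.09 − -41.8)/(1.645 − (-1.405)) = 11.38.
Then μ = -41.8 − (-1.405)·11.38 = -25.81.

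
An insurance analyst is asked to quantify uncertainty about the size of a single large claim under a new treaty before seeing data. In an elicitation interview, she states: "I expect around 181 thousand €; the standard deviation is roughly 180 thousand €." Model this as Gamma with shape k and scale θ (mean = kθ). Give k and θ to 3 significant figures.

For Gamma(k, scale θ): mean = kθ, variance = kθ², so CV = 1/√k.
CV = SD/mean = 180/181 = 0.9945, hence k = 1/CV² = 1.01.
Then θ = mean/k = 181/1.01 = 179.

k ≈ 1.01, θ ≈ 179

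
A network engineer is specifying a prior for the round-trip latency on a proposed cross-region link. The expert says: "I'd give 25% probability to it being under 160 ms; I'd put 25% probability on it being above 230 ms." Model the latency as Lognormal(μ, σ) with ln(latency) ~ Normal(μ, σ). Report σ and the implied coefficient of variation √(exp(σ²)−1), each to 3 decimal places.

σ ≈ 0.269, CV ≈ 0.274

If T ~ Lognormal(μ,σ) then ln T ~ Normal(μ,σ), so the p-quantile of ln T is μ + z_p·σ.
ln(160) = 5.075 and ln(230) = 5.438; z_{0.25} = -0.6745, z_{0.75} = 0.6745.
σ = (5.438 − 5.075)/(0.6745 − (-0.6745)) = 0.269.
μ = 5.075 − (-0.6745)·0.269 = 5.257.
CV = √(exp(σ²)−1) = √(exp(0.0724)−1) = 0.274.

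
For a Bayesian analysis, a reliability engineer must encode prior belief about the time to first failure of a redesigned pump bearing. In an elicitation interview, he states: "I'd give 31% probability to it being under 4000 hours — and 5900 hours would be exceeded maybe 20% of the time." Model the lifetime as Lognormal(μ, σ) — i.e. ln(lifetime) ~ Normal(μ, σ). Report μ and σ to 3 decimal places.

μ ≈ 8.438, σ ≈ 0.291

If T ~ Lognormal(μ,σ) then ln T ~ Normal(μ,σ), so the p-quantile of ln T is μ + z_p·σ.
ln(4000) = 8.294 and ln(5900) = 8.683; z_{0.31} = -0.4959, z_{0.8} = 0.8416.
σ = (8.683 − 8.294)/(0.8416 − (-0.4959)) = 0.291.
μ = 8.294 − (-0.4959)·0.291 = 8.438.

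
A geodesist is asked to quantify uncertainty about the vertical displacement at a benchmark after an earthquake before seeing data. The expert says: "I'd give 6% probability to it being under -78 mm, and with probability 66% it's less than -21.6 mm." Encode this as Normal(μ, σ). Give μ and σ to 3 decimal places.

The p-quantile of Normal(μ,σ) is μ + z_p·σ, with z_{0.06} = -1.555 and z_{0.66} = 0.4125.
Eliminate σ: μ = (z₂·x₁ − z₁·x₂)/(z₂ − z₁) = (0.4125·-78 − (-1.555)·-21.6)/1.967 = -33.425.
Then σ = (x₂ − x₁)/(z₂ − z₁) = (-21.6 − -78)/1.967 = 28.670.

μ = -33.425, σ = 28.670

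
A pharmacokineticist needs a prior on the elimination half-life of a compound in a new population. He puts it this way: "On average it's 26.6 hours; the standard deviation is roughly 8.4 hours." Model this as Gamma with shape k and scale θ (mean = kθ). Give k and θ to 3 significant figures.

For Gamma(k, scale θ): mean = kθ, variance = kθ², so CV = 1/√k.
CV = SD/mean = 8.4/26.6 = 0.3158, hence k = 1/CV² = 10.
Then θ = mean/k = 26.6/10 = 2.65.

k ≈ 10, θ ≈ 2.65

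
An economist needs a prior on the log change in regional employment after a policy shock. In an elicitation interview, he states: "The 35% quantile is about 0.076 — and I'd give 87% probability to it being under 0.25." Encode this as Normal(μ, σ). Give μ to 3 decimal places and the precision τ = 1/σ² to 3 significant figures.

For Normal(μ,σ), the p-quantile is μ + z_p·σ. Here z_{0.35} = -0.3853, z_{0.87} = 1.126.
So 0.076 = μ − 0.3853σ and 0.25 = μ + 1.126σ.
Subtracting: σ = (0.25 − 0.076)/(1.126 − (-0.3853)) = 0.115.
Then μ = 0.076 − (-0.3853)·0.115 = 0.120.
Precision τ = 1/σ² = 1/0.1151² = 75.5.

μ = 0.120, τ = 75.5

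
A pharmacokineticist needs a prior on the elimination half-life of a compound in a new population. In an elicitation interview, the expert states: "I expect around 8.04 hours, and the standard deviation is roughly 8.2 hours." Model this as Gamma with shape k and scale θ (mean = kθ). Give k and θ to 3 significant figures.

k ≈ 0.961, θ ≈ 8.36

For Gamma(k, scale θ): mean = kθ, variance = kθ², so CV = 1/√k.
CV = SD/mean = 8.2/8.04 = 1.02, hence k = 1/CV² = 0.961.
Then θ = mean/k = 8.04/0.961 = 8.36.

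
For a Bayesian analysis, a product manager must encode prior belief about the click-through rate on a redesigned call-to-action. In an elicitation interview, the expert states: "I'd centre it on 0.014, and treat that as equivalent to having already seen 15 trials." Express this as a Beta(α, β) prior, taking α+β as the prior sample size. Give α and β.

Under the effective-sample-size interpretation, Beta(α, β) has prior mean α/(α+β) and prior sample size α+β.
So α+β = 15 and α/(α+β) = 0.014, giving α = 0.014·15 = 0.21 and β = 15 − 0.21 = 14.79.

α = 0.21, β = 14.79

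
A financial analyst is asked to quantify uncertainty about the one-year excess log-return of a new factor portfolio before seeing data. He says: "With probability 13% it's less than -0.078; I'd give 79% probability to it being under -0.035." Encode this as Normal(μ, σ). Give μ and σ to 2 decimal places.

μ = -0.05, σ = 0.02

For Normal(μ,σ), the p-quantile is μ + z_p·σ. Here z_{0.13} = -1.126, z_{0.79} = 0.8064.
So -0.078 = μ − 1.126σ and -0.035 = μ + 0.8064σ.
Subtracting: σ = (-0.035 − -0.078)/(0.8064 − (-1.126)) = 0.02.
Then μ = -0.078 − (-1.126)·0.02 = -0.05.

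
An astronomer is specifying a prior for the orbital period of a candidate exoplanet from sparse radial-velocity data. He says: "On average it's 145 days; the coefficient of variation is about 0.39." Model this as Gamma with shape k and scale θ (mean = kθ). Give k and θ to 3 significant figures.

For Gamma(k, scale θ): mean = kθ, variance = kθ², so CV = 1/√k.
CV = 0.39, hence k = 1/CV² = 6.57.
Then θ = mean/k = 145/6.57 = 22.1.

k ≈ 6.57, θ ≈ 22.1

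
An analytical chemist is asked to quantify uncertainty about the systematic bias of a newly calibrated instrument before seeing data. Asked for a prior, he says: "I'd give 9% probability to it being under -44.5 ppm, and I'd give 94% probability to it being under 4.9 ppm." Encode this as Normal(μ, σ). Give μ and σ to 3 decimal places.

The p-quantile of Normal(μ,σ) is μ + z_p·σ, with z_{0.09} = -1.341 and z_{0.94} = 1.555.
Eliminate σ: μ = (z₂·x₁ − z₁·x₂)/(z₂ − z₁) = (1.555·-44.5 − (-1.341)·4.9)/2.896 = -21.626.
Then σ = (x₂ − x₁)/(z₂ − z₁) = (4.9 − -44.5)/2.896 = 17.061.

μ = -21.626, σ = 17.061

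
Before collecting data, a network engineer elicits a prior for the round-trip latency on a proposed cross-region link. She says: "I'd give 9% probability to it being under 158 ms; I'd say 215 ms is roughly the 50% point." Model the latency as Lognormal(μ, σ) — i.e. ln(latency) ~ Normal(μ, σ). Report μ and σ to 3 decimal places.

μ ≈ 5.371, σ ≈ 0.230

If T ~ Lognormal(μ,σ) then ln T ~ Normal(μ,σ), so the p-quantile of ln T is μ + z_p·σ.
ln(158) = 5.063 and ln(215) = 5.371; z_{0.09} = -1.341, z_{0.5} = 0.
σ = (5.371 − 5.063)/(0 − (-1.341)) = 0.230.
μ = 5.063 − (-1.341)·0.230 = 5.371.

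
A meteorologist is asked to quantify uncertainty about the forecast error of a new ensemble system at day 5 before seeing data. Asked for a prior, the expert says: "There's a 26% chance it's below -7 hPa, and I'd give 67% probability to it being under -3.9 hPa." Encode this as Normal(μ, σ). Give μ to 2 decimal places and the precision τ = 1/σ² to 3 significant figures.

The p-quantile of Normal(μ,σ) is μ + z_p·σ, with z_{0.26} = -0.6433 and z_{0.67} = 0.4399.
Eliminate σ: μ = (z₂·x₁ − z₁·x₂)/(z₂ − z₁) = (0.4399·-7 − (-0.6433)·-3.9)/1.083 = -5.16.
Then σ = (x₂ − x₁)/(z₂ − z₁) = (-3.9 − -7)/1.083 = 2.86.
Precision τ = 1/σ² = 1/2.862² = 0.122.

μ = -5.16, τ = 0.122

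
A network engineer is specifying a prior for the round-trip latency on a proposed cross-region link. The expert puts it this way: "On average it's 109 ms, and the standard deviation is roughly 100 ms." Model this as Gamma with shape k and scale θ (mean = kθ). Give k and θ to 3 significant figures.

k ≈ 1.19, θ ≈ 91.7

For Gamma(k, scale θ): mean = kθ, variance = kθ², so CV = 1/√k.
CV = SD/mean = 100/109 = 0.9174, hence k = 1/CV² = 1.19.
Then θ = mean/k = 109/1.19 = 91.7.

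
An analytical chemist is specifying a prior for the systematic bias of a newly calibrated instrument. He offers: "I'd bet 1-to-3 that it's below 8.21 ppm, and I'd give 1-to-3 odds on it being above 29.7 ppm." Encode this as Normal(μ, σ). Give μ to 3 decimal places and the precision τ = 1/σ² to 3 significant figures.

The p-quantile of Normal(μ,σ) is μ + z_p·σ, with z_{0.25} = -0.6745 and z_{0.75} = 0.6745.
Eliminate σ: μ = (z₂·x₁ − z₁·x₂)/(z₂ − z₁) = (0.6745·8.21 − (-0.6745)·29.7)/1.349 = 18.955.
Then σ = (x₂ − x₁)/(z₂ − z₁) = (29.7 − 8.21)/1.349 = 15.931.
Precision τ = 1/σ² = 1/15.93² = 0.00394.

μ = 18.955, τ = 0.00394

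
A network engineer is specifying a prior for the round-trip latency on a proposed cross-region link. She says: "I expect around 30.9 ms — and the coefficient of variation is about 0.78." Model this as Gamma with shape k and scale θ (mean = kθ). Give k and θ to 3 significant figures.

k ≈ 1.64, θ ≈ 18.8

For Gamma(k, scale θ): mean = kθ, variance = kθ², so CV = 1/√k.
CV = 0.78, hence k = 1/CV² = 1.64.
Then θ = mean/k = 30.9/1.64 = 18.8.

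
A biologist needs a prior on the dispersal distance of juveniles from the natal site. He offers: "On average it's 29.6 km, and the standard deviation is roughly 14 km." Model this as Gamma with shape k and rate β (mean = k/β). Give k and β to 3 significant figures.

k ≈ 4.47, β ≈ 0.151

For Gamma(k, rate β): mean = k/β, variance = k/β², so CV = 1/√k.
CV = SD/mean = 14/29.6 = 0.473, hence k = 1/CV² = 4.47.
Then β = k/mean = 4.47/29.6 = 0.151.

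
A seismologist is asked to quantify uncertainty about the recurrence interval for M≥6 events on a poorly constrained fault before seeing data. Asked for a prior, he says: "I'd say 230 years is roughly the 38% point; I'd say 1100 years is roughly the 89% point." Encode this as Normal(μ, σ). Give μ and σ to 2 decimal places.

For Normal(μ,σ), the p-quantile is μ + z_p·σ. Here z_{0.38} = -0.3055, z_{0.89} = 1.227.
So 230 = μ − 0.3055σ and 1100 = μ + 1.227σ.
Subtracting: σ = (1100 − 230)/(1.227 − (-0.3055)) = 567.88.
Then μ = 230 − (-0.3055)·567.88 = 403.48.

μ = 403.48, σ = 567.88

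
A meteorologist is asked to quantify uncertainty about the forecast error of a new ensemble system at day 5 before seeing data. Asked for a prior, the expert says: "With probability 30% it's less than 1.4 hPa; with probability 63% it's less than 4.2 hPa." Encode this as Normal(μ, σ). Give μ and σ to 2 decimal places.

μ = 3.11, σ = 3.27

The p-quantile of Normal(μ,σ) is μ + z_p·σ, with z_{0.3} = -0.5244 and z_{0.63} = 0.3319.
Eliminate σ: μ = (z₂·x₁ − z₁·x₂)/(z₂ − z₁) = (0.3319·1.4 − (-0.5244)·4.2)/0.8563 = 3.11.
Then σ = (x₂ − x₁)/(z₂ − z₁) = (4.2 − 1.4)/0.8563 = 3.27.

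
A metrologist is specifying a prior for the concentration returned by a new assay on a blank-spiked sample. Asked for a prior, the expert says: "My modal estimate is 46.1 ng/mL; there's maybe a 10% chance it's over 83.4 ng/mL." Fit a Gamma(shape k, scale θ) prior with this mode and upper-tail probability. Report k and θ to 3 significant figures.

k ≈ 6.42, θ ≈ 8.51

Gamma(k,θ) with k>1 has mode (k−1)θ, so θ = 46.1/(k−1).
Need P(X < 83.4) = 0.9 with θ tied to k this way. Start at k = 2, θ = 46.1: P(X<83.4) ≈ 0.540.
Too low — raise k to concentrate. Iterating converges to k ≈ 6.42.
Then θ = 46.1/(6.42−1) ≈ 8.51.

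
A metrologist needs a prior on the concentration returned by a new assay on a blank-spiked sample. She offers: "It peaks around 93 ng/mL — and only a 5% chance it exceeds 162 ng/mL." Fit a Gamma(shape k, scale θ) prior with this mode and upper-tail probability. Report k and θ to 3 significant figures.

Gamma(k,θ) with k>1 has mode (k−1)θ, so θ = 93/(k−1).
Need P(X < 162) = 0.95 with θ tied to k this way. Start at k = 2, θ = 93: P(X<162) ≈ 0.520.
Too low — raise k to concentrate. Iterating converges to k ≈ 10.1.
Then θ = 93/(10.1−1) ≈ 10.3.

k ≈ 10.1, θ ≈ 10.3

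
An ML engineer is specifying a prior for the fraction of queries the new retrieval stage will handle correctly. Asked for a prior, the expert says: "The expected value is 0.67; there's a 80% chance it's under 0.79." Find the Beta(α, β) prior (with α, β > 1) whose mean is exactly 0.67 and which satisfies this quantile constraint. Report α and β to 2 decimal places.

α ≈ 7.56, β ≈ 3.72

With mean 0.67 fixed, write α = 0.67s, β = 0.33s where s = α+β.
Need P(θ < 0.79) = 0.8 under Beta(0.67s, 0.33s). Normal approximation: (q−m)/√(m(1−m)/s) ≈ z_{0.8} = 0.842, so s ≈ 0.67·0.33·(0.842)²/(0.79−0.67)² = 10.9.
At s = 10.9: P(θ<0.79) ≈ 0.795. Adjusting to match 0.8 gives s ≈ 11.28.
So α = 0.67·11.28 ≈ 7.56, β = 0.33·11.28 ≈ 3.72.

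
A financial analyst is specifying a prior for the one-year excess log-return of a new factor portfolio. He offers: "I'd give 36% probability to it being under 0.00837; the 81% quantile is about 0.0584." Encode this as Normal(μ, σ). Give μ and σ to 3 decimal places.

μ = 0.023, σ = 0.040

The p-quantile of Normal(μ,σ) is μ + z_p·σ, with z_{0.36} = -0.3585 and z_{0.81} = 0.8779.
Eliminate σ: μ = (z₂·x₁ − z₁·x₂)/(z₂ − z₁) = (0.8779·0.00837 − (-0.3585)·0.0584)/1.236 = 0.023.
Then σ = (x₂ − x₁)/(z₂ − z₁) = (0.0584 − 0.00837)/1.236 = 0.040.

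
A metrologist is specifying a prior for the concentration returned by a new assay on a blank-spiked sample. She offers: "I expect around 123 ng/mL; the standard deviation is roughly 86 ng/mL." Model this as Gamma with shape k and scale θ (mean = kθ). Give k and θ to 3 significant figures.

k ≈ 2.05, θ ≈ 60.1

For Gamma(k, scale θ): mean = kθ, variance = kθ², so CV = 1/√k.
CV = SD/mean = 86/123 = 0.6992, hence k = 1/CV² = 2.05.
Then θ = mean/k = 123/2.05 = 60.1.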